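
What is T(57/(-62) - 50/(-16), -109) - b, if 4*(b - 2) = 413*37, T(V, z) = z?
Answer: -15725/4 ≈ -3931.3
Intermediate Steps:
b = 15289/4 (b = 2 + (413*37)/4 = 2 + (1/4)*15281 = 2 + 15281/4 = 15289/4 ≈ 3822.3)
T(57/(-62) - 50/(-16), -109) - b = -109 - 1*15289/4 = -109 - 15289/4 = -15725/4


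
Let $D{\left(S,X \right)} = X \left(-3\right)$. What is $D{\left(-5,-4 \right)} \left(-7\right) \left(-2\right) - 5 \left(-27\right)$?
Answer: $303$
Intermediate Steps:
$D{\left(S,X \right)} = - 3 X$
$D{\left(-5,-4 \right)} \left(-7\right) \left(-2\right) - 5 \left(-27\right) = \left(-3\right) \left(-4\right) \left(-7\right) \left(-2\right) - 5 \left(-27\right) = 12 \left(-7\right) \left(-2\right) - -135 = \left(-84\right) \left(-2\right) + 135 = 168 + 135 = 303$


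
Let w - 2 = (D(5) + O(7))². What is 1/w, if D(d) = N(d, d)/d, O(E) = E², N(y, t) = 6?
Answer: 25/63051 ≈ 0.00039650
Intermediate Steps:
D(d) = 6/d
w = 63051/25 (w = 2 + (6/5 + 7²)² = 2 + (6*(⅕) + 49)² = 2 + (6/5 + 49)² = 2 + (251/5)² = 2 + 63001/25 = 63051/25 ≈ 2522.0)
1/w = 1/(63051/25) = 25/63051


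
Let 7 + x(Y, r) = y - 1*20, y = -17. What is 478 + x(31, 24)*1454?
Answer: -63498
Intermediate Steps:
x(Y, r) = -44 (x(Y, r) = -7 + (-17 - 1*20) = -7 + (-17 - 20) = -7 - 37 = -44)
478 + x(31, 24)*1454 = 478 - 44*1454 = 478 - 63976 = -63498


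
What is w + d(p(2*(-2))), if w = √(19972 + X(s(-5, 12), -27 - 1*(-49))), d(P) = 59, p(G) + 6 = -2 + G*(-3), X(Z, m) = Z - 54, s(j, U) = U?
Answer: 59 + √19930 ≈ 200.17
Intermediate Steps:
X(Z, m) = -54 + Z
p(G) = -8 - 3*G (p(G) = -6 + (-2 + G*(-3)) = -6 + (-2 - 3*G) = -8 - 3*G)
w = √19930 (w = √(19972 + (-54 + 12)) = √(19972 - 42) = √19930 ≈ 141.17)
w + d(p(2*(-2))) = √19930 + 59 = 59 + √19930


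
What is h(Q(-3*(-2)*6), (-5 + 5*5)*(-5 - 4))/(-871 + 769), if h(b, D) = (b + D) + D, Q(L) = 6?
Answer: 59/17 ≈ 3.4706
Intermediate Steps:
h(b, D) = b + 2*D (h(b, D) = (D + b) + D = b + 2*D)
h(Q(-3*(-2)*6), (-5 + 5*5)*(-5 - 4))/(-871 + 769) = (6 + 2*((-5 + 5*5)*(-5 - 4)))/(-871 + 769) = (6 + 2*((-5 + 25)*(-9)))/(-102) = (6 + 2*(20*(-9)))*(-1/102) = (6 + 2*(-180))*(-1/102) = (6 - 360)*(-1/102) = -354*(-1/102) = 59/17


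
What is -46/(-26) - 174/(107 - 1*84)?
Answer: -1733/299 ≈ -5.7960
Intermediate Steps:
-46/(-26) - 174/(107 - 1*84) = -46*(-1/26) - 174/(107 - 84) = 23/13 - 174/23 = -1733/299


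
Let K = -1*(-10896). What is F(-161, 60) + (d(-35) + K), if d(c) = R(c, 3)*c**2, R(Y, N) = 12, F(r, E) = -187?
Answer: 25409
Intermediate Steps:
d(c) = 12*c**2
K = 10896
F(-161, 60) + (d(-35) + K) = -187 + (12*(-35)**2 + 10896) = -187 + (12*1225 + 10896) = -187 + (14700 + 10896) = -187 + 25596 = 25409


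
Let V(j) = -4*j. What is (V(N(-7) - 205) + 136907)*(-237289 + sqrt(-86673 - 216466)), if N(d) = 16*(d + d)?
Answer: -32893713047 + 138623*I*sqrt(303139) ≈ -3.2894e+10 + 7.6323e+7*I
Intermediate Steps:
N(d) = 32*d (N(d) = 16*(2*d) = 32*d)
(V(N(-7) - 205) + 136907)*(-237289 + sqrt(-86673 - 216466)) = (-4*(32*(-7) - 205) + 136907)*(-237289 + sqrt(-86673 - 216466)) = (-4*(-224 - 205) + 136907)*(-237289 + sqrt(-303139)) = (-4*(-429) + 136907)*(-237289 + I*sqrt(303139)) = (1716 + 136907)*(-237289 + I*sqrt(303139)) = 138623*(-237289 + I*sqrt(303139)) = -32893713047 + 138623*I*sqrt(303139)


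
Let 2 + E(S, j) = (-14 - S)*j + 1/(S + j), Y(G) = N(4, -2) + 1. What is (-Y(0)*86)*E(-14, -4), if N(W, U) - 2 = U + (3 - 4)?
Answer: 0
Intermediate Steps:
N(W, U) = 1 + U (N(W, U) = 2 + (U + (3 - 4)) = 2 + (U - 1) = 2 + (-1 + U) = 1 + U)
Y(G) = 0 (Y(G) = (1 - 2) + 1 = -1 + 1 = 0)
E(S, j) = -2 + 1/(S + j) + j*(-14 - S) (E(S, j) = -2 + ((-14 - S)*j + 1/(S + j)) = -2 + (j*(-14 - S) + 1/(S + j)) = -2 + (1/(S + j) + j*(-14 - S)) = -2 + 1/(S + j) + j*(-14 - S))
(-Y(0)*86)*E(-14, -4) = (-1*0*86)*((1 - 14*(-4)² - 2*(-14) - 2*(-4) - 1*(-14)*(-4)² - 1*(-4)*(-14)² - 14*(-14)*(-4))/(-14 - 4)) = (0*86)*((1 - 14*16 + 28 + 8 - 1*(-14)*16 - 1*(-4)*196 - 784)/(-18)) = 0*(-(1 - 224 + 28 + 8 + 224 + 784 - 784)/18) = 0*(-1/18*37) = 0*(-37/18) = 0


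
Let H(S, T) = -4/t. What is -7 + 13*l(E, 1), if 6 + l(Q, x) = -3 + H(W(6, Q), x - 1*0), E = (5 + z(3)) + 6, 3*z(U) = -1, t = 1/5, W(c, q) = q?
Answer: -384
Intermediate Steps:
t = 1/5 ≈ 0.20000
H(S, T) = -20 (H(S, T) = -4/1/5 = -4*5 = -20)
z(U) = -1/3 (z(U) = (1/3)*(-1) = -1/3)
E = 32/3 (E = (5 - 1/3) + 6 = 14/3 + 6 = 32/3 ≈ 10.667)
l(Q, x) = -29 (l(Q, x) = -6 + (-3 - 20) = -6 - 23 = -29)
-7 + 13*l(E, 1) = -7 + 13*(-29) = -7 - 377 = -384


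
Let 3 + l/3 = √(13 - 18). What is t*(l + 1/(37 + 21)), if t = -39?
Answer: 20319/58 - 117*I*√5 ≈ 350.33 - 261.62*I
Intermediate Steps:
l = -9 + 3*I*√5 (l = -9 + 3*√(13 - 18) = -9 + 3*√(-5) = -9 + 3*(I*√5) = -9 + 3*I*√5 ≈ -9.0 + 6.7082*I)
t*(l + 1/(37 + 21)) = -39*((-9 + 3*I*√5) + 1/(37 + 21)) = -39*((-9 + 3*I*√5) + 1/58) = -39*(-521/58 + 3*I*√5) = 20319/58 - 117*I*√5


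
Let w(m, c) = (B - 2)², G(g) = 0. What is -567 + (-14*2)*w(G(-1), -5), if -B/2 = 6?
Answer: -6055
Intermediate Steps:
B = -12 (B = -2*6 = -12)
w(m, c) = 196 (w(m, c) = (-12 - 2)² = (-14)² = 196)
-567 + (-14*2)*w(G(-1), -5) = -567 - 14*2*196 = -567 - 28*196 = -567 - 5488 = -6055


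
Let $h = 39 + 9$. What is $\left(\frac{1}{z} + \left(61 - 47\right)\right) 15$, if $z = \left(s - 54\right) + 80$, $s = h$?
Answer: $\frac{15555}{74} \approx 210.2$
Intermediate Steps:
$h = 48$
$s = 48$
$z = 74$ ($z = \left(48 - 54\right) + 80 = -6 + 80 = 74$)
$\left(\frac{1}{z} + \left(61 - 47\right)\right) 15 = \left(\frac{1}{74} + \left(61 - 47\right)\right) 15 = \left(\frac{1}{74} + 14\right) 15 = \frac{1037}{74} \cdot 15 = \frac{15555}{74}$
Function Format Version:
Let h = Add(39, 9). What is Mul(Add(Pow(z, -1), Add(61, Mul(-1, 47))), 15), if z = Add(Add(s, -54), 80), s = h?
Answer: Rational(15555, 74) ≈ 210.20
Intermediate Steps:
h = 48
s = 48
z = 74 (z = Add(Add(48, -54), 80) = Add(-6, 80) = 74)
Mul(Add(Pow(z, -1), Add(61, Mul(-1, 47))), 15) = Mul(Add(Pow(74, -1), Add(61, Mul(-1, 47))), 15) = Mul(Add(Rational(1, 74), Add(61, -47)), 15) = Mul(Add(Rational(1, 74), 14), 15) = Mul(Rational(1037, 74), 15) = Rational(15555, 74)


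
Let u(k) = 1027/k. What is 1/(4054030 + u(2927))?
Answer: 2927/11866146837 ≈ 2.4667e-7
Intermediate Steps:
1/(4054030 + u(2927)) = 1/(4054030 + 1027/2927) = 1/(11866146837/2927) = 2927/11866146837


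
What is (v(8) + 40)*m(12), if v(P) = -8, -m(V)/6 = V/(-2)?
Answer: 1152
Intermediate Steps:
m(V) = 3*V (m(V) = -6*V/(-2) = -6*V*(-1)/2 = -(-3)*V = 3*V)
(v(8) + 40)*m(12) = (-8 + 40)*(3*12) = 32*36 = 1152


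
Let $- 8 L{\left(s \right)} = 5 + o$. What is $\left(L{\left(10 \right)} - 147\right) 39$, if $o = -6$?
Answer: $- \frac{45825}{8} \approx -5728.1$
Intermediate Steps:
$L{\left(s \right)} = \frac{1}{8}$ ($L{\left(s \right)} = - \frac{5 - 6}{8} = \left(- \frac{1}{8}\right) \left(-1\right) = \frac{1}{8}$)
$\left(L{\left(10 \right)} - 147\right) 39 = \left(\frac{1}{8} - 147\right) 39 = \left(- \frac{1175}{8}\right) 39 = - \frac{45825}{8}$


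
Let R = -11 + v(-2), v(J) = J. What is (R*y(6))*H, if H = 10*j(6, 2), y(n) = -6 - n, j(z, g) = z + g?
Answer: 12480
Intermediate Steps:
j(z, g) = g + z
R = -13 (R = -11 - 2 = -13)
H = 80 (H = 10*(2 + 6) = 10*8 = 80)
(R*y(6))*H = -13*(-6 - 1*6)*80 = -13*(-6 - 6)*80 = -13*(-12)*80 = 156*80 = 12480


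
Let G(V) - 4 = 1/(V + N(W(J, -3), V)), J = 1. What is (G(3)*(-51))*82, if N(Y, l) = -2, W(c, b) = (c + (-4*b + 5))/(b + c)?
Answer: -20910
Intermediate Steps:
W(c, b) = (5 + c - 4*b)/(b + c) (W(c, b) = (c + (5 - 4*b))/(b + c) = (5 + c - 4*b)/(b + c))
G(V) = 4 + 1/(-2 + V) (G(V) = 4 + 1/(V - 2) = 4 + 1/(-2 + V))
(G(3)*(-51))*82 = (((-7 + 4*3)/(-2 + 3))*(-51))*82 = (((-7 + 12)/1)*(-51))*82 = ((1*5)*(-51))*82 = (5*(-51))*82 = -255*82 = -20910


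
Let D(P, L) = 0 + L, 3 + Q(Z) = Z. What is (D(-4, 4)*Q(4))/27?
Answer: 4/27 ≈ 0.14815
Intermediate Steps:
Q(Z) = -3 + Z
D(P, L) = L
(D(-4, 4)*Q(4))/27 = (4*(-3 + 4))/27 = (4*1)*(1/27) = 4*(1/27) = 4/27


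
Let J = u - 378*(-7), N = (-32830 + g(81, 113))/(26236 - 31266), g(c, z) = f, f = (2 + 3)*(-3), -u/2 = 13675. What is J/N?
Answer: -24852224/6569 ≈ -3783.3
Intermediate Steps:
u = -27350 (u = -2*13675 = -27350)
f = -15 (f = 5*(-3) = -15)
g(c, z) = -15
N = 6569/1006 (N = (-32830 - 15)/(26236 - 31266) = -32845/(-5030) = -32845*(-1/5030) = 6569/1006 ≈ 6.5298)
J = -24704 (J = -27350 - 378*(-7) = -27350 - 1*(-2646) = -27350 + 2646 = -24704)
J/N = -24704/6569/1006 = -24704*1006/6569 = -24852224/6569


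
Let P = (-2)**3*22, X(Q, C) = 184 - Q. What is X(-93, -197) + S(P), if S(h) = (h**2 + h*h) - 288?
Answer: 61941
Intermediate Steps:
P = -176 (P = -8*22 = -176)
S(h) = -288 + 2*h**2 (S(h) = (h**2 + h**2) - 288 = 2*h**2 - 288 = -288 + 2*h**2)
X(-93, -197) + S(P) = (184 - 1*(-93)) + (-288 + 2*(-176)**2) = (184 + 93) + (-288 + 2*30976) = 277 + (-288 + 61952) = 277 + 61664 = 61941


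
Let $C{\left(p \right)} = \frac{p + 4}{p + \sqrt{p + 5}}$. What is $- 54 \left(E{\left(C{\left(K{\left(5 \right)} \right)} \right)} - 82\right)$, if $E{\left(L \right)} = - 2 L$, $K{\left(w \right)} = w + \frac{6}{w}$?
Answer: $\frac{1062072}{227} - \frac{3672 \sqrt{70}}{227} \approx 4543.4$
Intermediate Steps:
$C{\left(p \right)} = \frac{4 + p}{p + \sqrt{5 + p}}$
$- 54 \left(E{\left(C{\left(K{\left(5 \right)} \right)} \right)} - 82\right) = - 54 \left(- 2 \frac{4 + \left(5 + \frac{6}{5}\right)}{\left(5 + \frac{6}{5}\right) + \sqrt{5 + \left(5 + \frac{6}{5}\right)}} - 82\right) = - 54 \left(- 2 \frac{4 + \frac{31}{5}}{\frac{31}{5} + \sqrt{5 + \frac{31}{5}}} - 82\right) = - 54 \left(- 2 \frac{1}{\frac{31}{5} + \sqrt{\frac{56}{5}}} \cdot \frac{51}{5} - 82\right) = - 54 \left(- 2 \frac{1}{\frac{31}{5} + \frac{2 \sqrt{70}}{5}} \cdot \frac{51}{5} - 82\right) = - 54 \left(- 2 \frac{51}{5 \left(\frac{31}{5} + \frac{2 \sqrt{70}}{5}\right)} - 82\right) = - 54 \left(- \frac{102}{5 \left(\frac{31}{5} + \frac{2 \sqrt{70}}{5}\right)} - 82\right) = - 54 \left(-82 - \frac{102}{5 \left(\frac{31}{5} + \frac{2 \sqrt{70}}{5}\right)}\right) = 4428 + \frac{5508}{5 \left(\frac{31}{5} + \frac{2 \sqrt{70}}{5}\right)}$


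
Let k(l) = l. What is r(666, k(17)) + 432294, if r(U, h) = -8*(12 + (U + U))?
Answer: 421542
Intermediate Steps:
r(U, h) = -96 - 16*U (r(U, h) = -8*(12 + 2*U) = -96 - 16*U)
r(666, k(17)) + 432294 = (-96 - 16*666) + 432294 = (-96 - 10656) + 432294 = -10752 + 432294 = 421542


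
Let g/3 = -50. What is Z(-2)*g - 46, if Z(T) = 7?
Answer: -1096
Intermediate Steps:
g = -150 (g = 3*(-50) = -150)
Z(-2)*g - 46 = 7*(-150) - 46 = -1050 - 46 = -1096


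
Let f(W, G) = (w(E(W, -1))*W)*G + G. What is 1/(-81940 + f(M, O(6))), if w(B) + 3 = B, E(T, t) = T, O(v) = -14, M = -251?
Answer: -1/974510 ≈ -1.0262e-6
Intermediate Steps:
w(B) = -3 + B
f(W, G) = G + G*W*(-3 + W) (f(W, G) = ((-3 + W)*W)*G + G = (W*(-3 + W))*G + G = G*W*(-3 + W) + G = G + G*W*(-3 + W))
1/(-81940 + f(M, O(6))) = 1/(-81940 - 14*(1 - 251*(-3 - 251))) = 1/(-81940 - 14*(1 - 251*(-254))) = 1/(-81940 - 14*(1 + 63754)) = 1/(-81940 - 14*63755) = 1/(-81940 - 892570) = 1/(-974510) = -1/974510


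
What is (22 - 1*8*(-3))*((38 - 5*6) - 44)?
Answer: -1656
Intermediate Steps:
(22 - 1*8*(-3))*((38 - 5*6) - 44) = (22 - 8*(-3))*((38 - 30) - 44) = (22 + 24)*(8 - 44) = 46*(-36) = -1656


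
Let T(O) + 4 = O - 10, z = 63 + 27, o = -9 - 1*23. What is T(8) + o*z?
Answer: -2886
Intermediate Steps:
o = -32 (o = -9 - 23 = -32)
z = 90
T(O) = -14 + O (T(O) = -4 + (O - 10) = -4 + (-10 + O) = -14 + O)
T(8) + o*z = (-14 + 8) - 32*90 = -6 - 2880 = -2886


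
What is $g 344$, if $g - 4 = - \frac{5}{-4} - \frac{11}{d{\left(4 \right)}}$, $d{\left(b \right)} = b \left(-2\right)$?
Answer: $2279$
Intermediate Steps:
$d{\left(b \right)} = - 2 b$
$g = \frac{53}{8}$ ($g = 4 - \left(- \frac{11}{8} - \frac{5}{4}\right) = 4 - \left(- \frac{5}{4} + \frac{11}{-8}\right) = 4 + \left(\frac{5}{4} - - \frac{11}{8}\right) = 4 + \left(\frac{5}{4} + \frac{11}{8}\right) = 4 + \frac{21}{8} = \frac{53}{8} \approx 6.625$)
$g 344 = \frac{53}{8} \cdot 344 = 2279$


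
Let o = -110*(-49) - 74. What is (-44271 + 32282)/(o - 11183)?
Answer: 11989/5867 ≈ 2.0435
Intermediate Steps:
o = 5316 (o = 5390 - 74 = 5316)
(-44271 + 32282)/(o - 11183) = (-44271 + 32282)/(5316 - 11183) = -11989/(-5867) = -11989*(-1/5867) = 11989/5867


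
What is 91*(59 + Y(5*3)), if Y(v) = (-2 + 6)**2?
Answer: 6825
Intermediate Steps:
Y(v) = 16 (Y(v) = 4**2 = 16)
91*(59 + Y(5*3)) = 91*(59 + 16) = 91*75 = 6825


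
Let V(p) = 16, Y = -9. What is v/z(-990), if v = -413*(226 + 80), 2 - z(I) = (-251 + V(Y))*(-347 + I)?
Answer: 42126/104731 ≈ 0.40223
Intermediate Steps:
z(I) = -81543 + 235*I (z(I) = 2 - (-251 + 16)*(-347 + I) = 2 - (-235)*(-347 + I) = 2 - (81545 - 235*I) = 2 + (-81545 + 235*I) = -81543 + 235*I)
v = -126378 (v = -413*306 = -126378)
v/z(-990) = -126378/(-81543 + 235*(-990)) = -126378/(-81543 - 232650) = -126378/(-314193) = -126378*(-1/314193) = 42126/104731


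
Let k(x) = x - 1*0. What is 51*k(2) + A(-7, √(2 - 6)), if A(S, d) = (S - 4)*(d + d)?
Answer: 102 - 44*I ≈ 102.0 - 44.0*I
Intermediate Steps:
k(x) = x (k(x) = x + 0 = x)
A(S, d) = 2*d*(-4 + S) (A(S, d) = (-4 + S)*(2*d) = 2*d*(-4 + S))
51*k(2) + A(-7, √(2 - 6)) = 51*2 + 2*√(2 - 6)*(-4 - 7) = 102 + 2*√(-4)*(-11) = 102 + 2*(2*I)*(-11) = 102 - 44*I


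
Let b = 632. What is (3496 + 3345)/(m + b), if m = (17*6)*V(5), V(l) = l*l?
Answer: 6841/3182 ≈ 2.1499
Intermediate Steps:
V(l) = l²
m = 2550 (m = (17*6)*5² = 102*25 = 2550)
(3496 + 3345)/(m + b) = (3496 + 3345)/(2550 + 632) = 6841/3182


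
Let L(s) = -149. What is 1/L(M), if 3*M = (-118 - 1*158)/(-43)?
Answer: -1/149 ≈ -0.0067114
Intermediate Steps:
M = 92/43 (M = ((-118 - 1*158)/(-43))/3 = ((-118 - 158)*(-1/43))/3 = (-276*(-1/43))/3 = (⅓)*(276/43) = 92/43 ≈ 2.1395)
1/L(M) = 1/(-149) = -1/149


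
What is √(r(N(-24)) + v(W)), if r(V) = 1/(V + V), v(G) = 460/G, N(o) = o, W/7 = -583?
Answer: I*√320289123/48972 ≈ 0.36545*I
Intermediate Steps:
W = -4081 (W = 7*(-583) = -4081)
r(V) = 1/(2*V)
√(r(N(-24)) + v(W)) = √((½)/(-24) + 460/(-4081)) = √((½)*(-1/24) + 460*(-1/4081)) = √(-1/48 - 460/4081) = √(-26161/195888) = I*√320289123/48972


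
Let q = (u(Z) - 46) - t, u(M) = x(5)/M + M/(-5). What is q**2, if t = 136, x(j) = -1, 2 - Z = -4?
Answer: 30261001/900 ≈ 33623.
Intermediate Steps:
Z = 6 (Z = 2 - 1*(-4) = 2 + 4 = 6)
u(M) = -1/M - M/5 (u(M) = -1/M + M/(-5) = -1/M + M*(-1/5) = -1/M - M/5)
q = -5501/30 (q = ((-1/6 - 1/5*6) - 46) - 1*136 = ((-1*1/6 - 6/5) - 46) - 136 = ((-1/6 - 6/5) - 46) - 136 = (-41/30 - 46) - 136 = -1421/30 - 136 = -5501/30 ≈ -183.37)
q**2 = (-5501/30)**2 = 30261001/900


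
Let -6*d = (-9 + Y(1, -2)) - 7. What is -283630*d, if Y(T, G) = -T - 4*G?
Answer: -425445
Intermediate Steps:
d = 3/2 (d = -((-9 + (-1*1 - 4*(-2))) - 7)/6 = -((-9 + (-1 + 8)) - 7)/6 = -((-9 + 7) - 7)/6 = -(-2 - 7)/6 = -1/6*(-9) = 3/2 ≈ 1.5000)
-283630*d = -283630*3/2 = -425445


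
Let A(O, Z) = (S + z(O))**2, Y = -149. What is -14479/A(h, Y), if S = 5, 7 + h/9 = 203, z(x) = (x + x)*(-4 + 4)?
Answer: -14479/25 ≈ -579.16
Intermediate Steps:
z(x) = 0 (z(x) = (2*x)*0 = 0)
h = 1764 (h = -63 + 9*203 = -63 + 1827 = 1764)
A(O, Z) = 25 (A(O, Z) = (5 + 0)**2 = 5**2 = 25)
-14479/A(h, Y) = -14479/25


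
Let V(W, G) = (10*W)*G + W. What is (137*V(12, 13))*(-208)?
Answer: -44795712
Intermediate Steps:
V(W, G) = W + 10*G*W (V(W, G) = 10*G*W + W = W + 10*G*W)
(137*V(12, 13))*(-208) = (137*(12*(1 + 10*13)))*(-208) = (137*(12*(1 + 130)))*(-208) = (137*(12*131))*(-208) = (137*1572)*(-208) = 215364*(-208) = -44795712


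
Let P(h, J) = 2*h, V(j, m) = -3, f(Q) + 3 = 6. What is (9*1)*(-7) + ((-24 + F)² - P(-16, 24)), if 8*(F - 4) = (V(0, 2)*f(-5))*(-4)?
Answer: 837/4 ≈ 209.25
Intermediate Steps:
f(Q) = 3 (f(Q) = -3 + 6 = 3)
F = 17/2 (F = 4 + (-3*3*(-4))/8 = 4 + (-9*(-4))/8 = 4 + (⅛)*36 = 4 + 9/2 = 17/2 ≈ 8.5000)
(9*1)*(-7) + ((-24 + F)² - P(-16, 24)) = (9*1)*(-7) + ((-24 + 17/2)² - 2*(-16)) = 9*(-7) + ((-31/2)² - 1*(-32)) = -63 + (961/4 + 32) = -63 + 1089/4 = 837/4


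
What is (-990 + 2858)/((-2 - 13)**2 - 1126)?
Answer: -1868/901 ≈ -2.0732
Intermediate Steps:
(-990 + 2858)/((-2 - 13)**2 - 1126) = 1868/((-15)**2 - 1126) = 1868/(225 - 1126) = 1868/(-901) = 1868*(-1/901) = -1868/901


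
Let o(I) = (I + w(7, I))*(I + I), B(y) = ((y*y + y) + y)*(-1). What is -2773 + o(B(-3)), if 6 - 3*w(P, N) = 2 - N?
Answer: -2757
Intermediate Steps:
B(y) = -y² - 2*y (B(y) = ((y² + y) + y)*(-1) = ((y + y²) + y)*(-1) = (y² + 2*y)*(-1) = -y² - 2*y)
w(P, N) = 4/3 + N/3 (w(P, N) = 2 - (2 - N)/3 = 2 + (-⅔ + N/3) = 4/3 + N/3)
o(I) = 2*I*(4/3 + 4*I/3) (o(I) = (I + (4/3 + I/3))*(I + I) = (4/3 + 4*I/3)*(2*I) = 2*I*(4/3 + 4*I/3))
-2773 + o(B(-3)) = -2773 + 8*(-1*(-3)*(2 - 3))*(1 - 1*(-3)*(2 - 3))/3 = -2773 + 8*(-1*(-3)*(-1))*(1 - 1*(-3)*(-1))/3 = -2773 + (8/3)*(-3)*(1 - 3) = -2773 + (8/3)*(-3)*(-2) = -2773 + 16 = -2757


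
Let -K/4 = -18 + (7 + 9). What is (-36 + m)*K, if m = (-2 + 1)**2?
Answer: -280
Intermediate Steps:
m = 1 (m = (-1)**2 = 1)
K = 8 (K = -4*(-18 + (7 + 9)) = -4*(-18 + 16) = -4*(-2) = 8)
(-36 + m)*K = (-36 + 1)*8 = -35*8 = -280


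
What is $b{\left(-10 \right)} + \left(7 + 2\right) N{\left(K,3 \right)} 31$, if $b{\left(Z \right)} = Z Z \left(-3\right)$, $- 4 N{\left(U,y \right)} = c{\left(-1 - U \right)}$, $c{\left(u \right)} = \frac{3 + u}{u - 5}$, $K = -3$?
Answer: $- \frac{735}{4} \approx -183.75$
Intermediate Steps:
$c{\left(u \right)} = \frac{3 + u}{-5 + u}$
$N{\left(U,y \right)} = - \frac{2 - U}{4 \left(-6 - U\right)}$ ($N{\left(U,y \right)} = - \frac{\frac{1}{-5 - \left(1 + U\right)} \left(3 - \left(1 + U\right)\right)}{4} = - \frac{\frac{1}{-6 - U} \left(2 - U\right)}{4} = - \frac{2 - U}{4 \left(-6 - U\right)}$)
$b{\left(Z \right)} = - 3 Z^{2}$ ($b{\left(Z \right)} = Z^{2} \left(-3\right) = - 3 Z^{2}$)
$b{\left(-10 \right)} + \left(7 + 2\right) N{\left(K,3 \right)} 31 = - 3 \left(-10\right)^{2} + \left(7 + 2\right) \frac{2 - -3}{4 \left(6 - 3\right)} 31 = \left(-3\right) 100 + 9 \frac{2 + 3}{4 \cdot 3} \cdot 31 = -300 + 9 \cdot \frac{1}{4} \cdot \frac{1}{3} \cdot 5 \cdot 31 = -300 + 9 \cdot \frac{5}{12} \cdot 31 = -300 + \frac{15}{4} \cdot 31 = -300 + \frac{465}{4} = - \frac{735}{4}$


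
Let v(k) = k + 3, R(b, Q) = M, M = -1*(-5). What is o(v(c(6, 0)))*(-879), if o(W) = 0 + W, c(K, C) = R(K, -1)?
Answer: -7032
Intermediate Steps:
M = 5
R(b, Q) = 5
c(K, C) = 5
v(k) = 3 + k
o(W) = W
o(v(c(6, 0)))*(-879) = (3 + 5)*(-879) = 8*(-879) = -7032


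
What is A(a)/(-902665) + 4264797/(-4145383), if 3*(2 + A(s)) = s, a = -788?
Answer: -11545757517913/11225676437085 ≈ -1.0285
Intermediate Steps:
A(s) = -2 + s/3
A(a)/(-902665) + 4264797/(-4145383) = (-2 + (1/3)*(-788))/(-902665) + 4264797/(-4145383) = (-2 - 788/3)*(-1/902665) + 4264797*(-1/4145383) = -794/3*(-1/902665) - 4264797/4145383 = 794/2707995 - 4264797/4145383 = -11545757517913/11225676437085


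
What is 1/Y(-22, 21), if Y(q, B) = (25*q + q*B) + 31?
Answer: -1/981 ≈ -0.0010194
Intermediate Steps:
Y(q, B) = 31 + 25*q + B*q (Y(q, B) = (25*q + B*q) + 31 = 31 + 25*q + B*q)
1/Y(-22, 21) = 1/(31 + 25*(-22) + 21*(-22)) = 1/(31 - 550 - 462) = 1/(-981) = -1/981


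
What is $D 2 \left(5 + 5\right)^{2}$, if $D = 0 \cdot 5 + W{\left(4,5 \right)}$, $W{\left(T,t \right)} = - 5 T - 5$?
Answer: $-5000$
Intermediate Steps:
$W{\left(T,t \right)} = -5 - 5 T$
$D = -25$ ($D = 0 \cdot 5 - 25 = 0 - 25 = -25$)
$D 2 \left(5 + 5\right)^{2} = \left(-25\right) 2 \left(5 + 5\right)^{2} = - 50 \cdot 10^{2} = \left(-50\right) 100 = -5000$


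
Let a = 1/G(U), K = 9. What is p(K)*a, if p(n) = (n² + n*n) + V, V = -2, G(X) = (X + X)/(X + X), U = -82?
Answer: 160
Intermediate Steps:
G(X) = 1 (G(X) = (2*X)/((2*X)) = (2*X)*(1/(2*X)) = 1)
a = 1 (a = 1/1 = 1)
p(n) = -2 + 2*n² (p(n) = (n² + n*n) - 2 = (n² + n²) - 2 = 2*n² - 2 = -2 + 2*n²)
p(K)*a = (-2 + 2*9²)*1 = (-2 + 2*81)*1 = (-2 + 162)*1 = 160*1 = 160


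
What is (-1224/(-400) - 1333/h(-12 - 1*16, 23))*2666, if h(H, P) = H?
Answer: 47277511/350 ≈ 1.3508e+5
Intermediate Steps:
(-1224/(-400) - 1333/h(-12 - 1*16, 23))*2666 = (-1224/(-400) - 1333/(-12 - 1*16))*2666 = (-1224*(-1/400) - 1333/(-12 - 16))*2666 = (153/50 - 1333/(-28))*2666 = (153/50 - 1333*(-1/28))*2666 = (153/50 + 1333/28)*2666 = (35467/700)*2666 = 47277511/350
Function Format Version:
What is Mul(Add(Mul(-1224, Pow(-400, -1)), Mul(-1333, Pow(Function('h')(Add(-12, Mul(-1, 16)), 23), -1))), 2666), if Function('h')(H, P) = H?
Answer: Rational(47277511, 350) ≈ 1.3508e+5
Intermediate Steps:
Mul(Add(Mul(-1224, Pow(-400, -1)), Mul(-1333, Pow(Function('h')(Add(-12, Mul(-1, 16)), 23), -1))), 2666) = Mul(Add(Mul(-1224, Pow(-400, -1)), Mul(-1333, Pow(Add(-12, Mul(-1, 16)), -1))), 2666) = Mul(Add(Mul(-1224, Rational(-1, 400)), Mul(-1333, Pow(Add(-12, -16), -1))), 2666) = Mul(Add(Rational(153, 50), Mul(-1333, Pow(-28, -1))), 2666) = Mul(Add(Rational(153, 50), Mul(-1333, Rational(-1, 28))), 2666) = Mul(Add(Rational(153, 50), Rational(1333, 28)), 2666) = Mul(Rational(35467, 700), 2666) = Rational(47277511, 350)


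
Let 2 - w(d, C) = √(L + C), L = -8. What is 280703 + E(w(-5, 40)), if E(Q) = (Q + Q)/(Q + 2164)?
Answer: 329231217493/1172881 - 4328*√2/1172881 ≈ 2.8070e+5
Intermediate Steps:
w(d, C) = 2 - √(-8 + C)
E(Q) = 2*Q/(2164 + Q) (E(Q) = (2*Q)/(2164 + Q) = 2*Q/(2164 + Q))
280703 + E(w(-5, 40)) = 280703 + 2*(2 - √(-8 + 40))/(2164 + (2 - √(-8 + 40))) = 280703 + 2*(2 - √32)/(2164 + (2 - √32)) = 280703 + 2*(2 - 4*√2)/(2164 + (2 - 4*√2)) = 280703 + 2*(2 - 4*√2)/(2166 - 4*√2)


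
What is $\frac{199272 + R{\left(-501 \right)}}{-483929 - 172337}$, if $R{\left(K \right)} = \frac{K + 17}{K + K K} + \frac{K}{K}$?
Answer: $- \frac{6239735752}{20549329125} \approx -0.30365$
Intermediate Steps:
$R{\left(K \right)} = 1 + \frac{17 + K}{K + K^{2}}$ ($R{\left(K \right)} = \frac{17 + K}{K + K^{2}} + 1 = 1 + \frac{17 + K}{K + K^{2}}$)
$\frac{199272 + R{\left(-501 \right)}}{-483929 - 172337} = \frac{199272 + \frac{17 + \left(-501\right)^{2} + 2 \left(-501\right)}{\left(-501\right) \left(1 - 501\right)}}{-483929 - 172337} = \frac{199272 - \frac{17 + 251001 - 1002}{501 \left(-500\right)}}{-656266} = \left(199272 - \left(- \frac{1}{250500}\right) 250016\right) \left(- \frac{1}{656266}\right) = \left(199272 + \frac{62504}{62625}\right) \left(- \frac{1}{656266}\right) = \frac{12479471504}{62625} \left(- \frac{1}{656266}\right) = - \frac{6239735752}{20549329125}$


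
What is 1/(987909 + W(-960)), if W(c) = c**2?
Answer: 1/1909509 ≈ 5.2369e-7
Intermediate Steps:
1/(987909 + W(-960)) = 1/(987909 + (-960)**2) = 1/(987909 + 921600) = 1/1909509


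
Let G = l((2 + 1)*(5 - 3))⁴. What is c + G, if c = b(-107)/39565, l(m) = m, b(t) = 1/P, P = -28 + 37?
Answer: 461486161/356085 ≈ 1296.0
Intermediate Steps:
P = 9
b(t) = ⅑ (b(t) = 1/9 = ⅑)
c = 1/356085 (c = (⅑)/39565 = (⅑)*(1/39565) = 1/356085 ≈ 2.8083e-6)
G = 1296 (G = ((2 + 1)*(5 - 3))⁴ = (3*2)⁴ = 6⁴ = 1296)
c + G = 1/356085 + 1296 = 461486161/356085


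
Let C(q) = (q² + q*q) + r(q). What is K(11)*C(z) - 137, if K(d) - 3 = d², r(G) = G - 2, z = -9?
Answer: 18587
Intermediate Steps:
r(G) = -2 + G
K(d) = 3 + d²
C(q) = -2 + q + 2*q² (C(q) = (q² + q*q) + (-2 + q) = (q² + q²) + (-2 + q) = 2*q² + (-2 + q) = -2 + q + 2*q²)
K(11)*C(z) - 137 = (3 + 11²)*(-2 - 9 + 2*(-9)²) - 137 = (3 + 121)*(-2 - 9 + 2*81) - 137 = 124*(-2 - 9 + 162) - 137 = 124*151 - 137 = 18724 - 137 = 18587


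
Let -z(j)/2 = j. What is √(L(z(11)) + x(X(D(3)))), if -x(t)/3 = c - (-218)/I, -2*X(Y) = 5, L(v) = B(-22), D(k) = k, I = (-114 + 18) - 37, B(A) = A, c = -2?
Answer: I*√196042/133 ≈ 3.3291*I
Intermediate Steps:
I = -133 (I = -96 - 37 = -133)
z(j) = -2*j
L(v) = -22
X(Y) = -5/2 (X(Y) = -½*5 = -5/2)
x(t) = 1452/133 (x(t) = -3*(-2 - (-218)/(-133)) = -3*(-2 - (-218)*(-1)/133) = -3*(-2 - 1*218/133) = -3*(-2 - 218/133) = -3*(-484/133) = 1452/133)
√(L(z(11)) + x(X(D(3)))) = √(-22 + 1452/133) = √(-1474/133) = I*√196042/133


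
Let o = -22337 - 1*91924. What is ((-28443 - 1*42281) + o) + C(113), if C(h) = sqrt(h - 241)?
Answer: -184985 + 8*I*sqrt(2) ≈ -1.8499e+5 + 11.314*I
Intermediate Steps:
C(h) = sqrt(-241 + h)
o = -114261 (o = -22337 - 91924 = -114261)
((-28443 - 1*42281) + o) + C(113) = ((-28443 - 1*42281) - 114261) + sqrt(-241 + 113) = ((-28443 - 42281) - 114261) + sqrt(-128) = (-70724 - 114261) + 8*I*sqrt(2) = -184985 + 8*I*sqrt(2)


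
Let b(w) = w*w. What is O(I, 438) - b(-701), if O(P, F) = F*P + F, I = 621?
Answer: -218965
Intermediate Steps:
b(w) = w**2
O(P, F) = F + F*P
O(I, 438) - b(-701) = 438*(1 + 621) - 1*(-701)**2 = 438*622 - 1*491401 = 272436 - 491401 = -218965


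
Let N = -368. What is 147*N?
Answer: -54096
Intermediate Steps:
147*N = 147*(-368) = -54096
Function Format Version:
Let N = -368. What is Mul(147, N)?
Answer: -54096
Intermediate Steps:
Mul(147, N) = Mul(147, -368) = -54096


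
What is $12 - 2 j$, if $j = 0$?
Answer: $12$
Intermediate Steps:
$12 - 2 j = 12 - 0 = 12 + 0 = 12$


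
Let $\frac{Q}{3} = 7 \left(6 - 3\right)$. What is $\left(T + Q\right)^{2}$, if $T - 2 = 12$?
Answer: $5929$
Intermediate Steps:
$T = 14$ ($T = 2 + 12 = 14$)
$Q = 63$ ($Q = 3 \cdot 7 \left(6 - 3\right) = 3 \cdot 7 \cdot 3 = 3 \cdot 21 = 63$)
$\left(T + Q\right)^{2} = \left(14 + 63\right)^{2} = 77^{2} = 5929$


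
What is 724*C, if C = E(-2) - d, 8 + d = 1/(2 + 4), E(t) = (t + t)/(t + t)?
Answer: 19186/3 ≈ 6395.3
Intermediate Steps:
E(t) = 1 (E(t) = (2*t)/((2*t)) = (2*t)*(1/(2*t)) = 1)
d = -47/6 (d = -8 + 1/(2 + 4) = -8 + 1/6 = -8 + ⅙ = -47/6 ≈ -7.8333)
C = 53/6 (C = 1 - 1*(-47/6) = 1 + 47/6 = 53/6 ≈ 8.8333)
724*C = 724*(53/6) = 19186/3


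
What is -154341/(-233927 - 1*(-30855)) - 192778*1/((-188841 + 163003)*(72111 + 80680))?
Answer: 304674343235797/400845227885888 ≈ 0.76008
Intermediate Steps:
-154341/(-233927 - 1*(-30855)) - 192778*1/((-188841 + 163003)*(72111 + 80680)) = -154341/(-233927 + 30855) - 192778/((-25838*152791)) = -154341/(-203072) - 192778/(-3947813858) = -154341*(-1/203072) - 192778*(-1/3947813858) = 154341/203072 + 96389/1973906929 = 304674343235797/400845227885888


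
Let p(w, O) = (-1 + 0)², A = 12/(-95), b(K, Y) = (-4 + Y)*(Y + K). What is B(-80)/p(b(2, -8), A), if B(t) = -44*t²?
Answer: -281600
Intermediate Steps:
b(K, Y) = (-4 + Y)*(K + Y)
A = -12/95 (A = 12*(-1/95) = -12/95 ≈ -0.12632)
p(w, O) = 1 (p(w, O) = (-1)² = 1)
B(-80)/p(b(2, -8), A) = -44*(-80)²/1 = -44*6400*1 = -281600*1 = -281600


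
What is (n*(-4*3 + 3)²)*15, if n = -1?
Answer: -1215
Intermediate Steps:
(n*(-4*3 + 3)²)*15 = -(-4*3 + 3)²*15 = -(-12 + 3)²*15 = -1*(-9)²*15 = -1*81*15 = -81*15 = -1215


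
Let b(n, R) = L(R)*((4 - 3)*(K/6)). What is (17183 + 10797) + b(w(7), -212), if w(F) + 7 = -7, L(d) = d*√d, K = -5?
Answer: 27980 + 1060*I*√53/3 ≈ 27980.0 + 2572.3*I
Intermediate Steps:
L(d) = d^(3/2)
w(F) = -14 (w(F) = -7 - 7 = -14)
b(n, R) = -5*R^(3/2)/6 (b(n, R) = R^(3/2)*((4 - 3)*(-5/6)) = R^(3/2)*(1*(-5*⅙)) = R^(3/2)*(1*(-⅚)) = R^(3/2)*(-⅚) = -5*R^(3/2)/6)
(17183 + 10797) + b(w(7), -212) = (17183 + 10797) - (-1060)*I*√53/3 = 27980 - (-1060)*I*√53/3 = 27980 + 1060*I*√53/3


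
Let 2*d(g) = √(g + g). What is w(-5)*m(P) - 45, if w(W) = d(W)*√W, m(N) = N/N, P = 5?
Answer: -45 - 5*√2/2 ≈ -48.536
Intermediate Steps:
m(N) = 1
d(g) = √2*√g/2 (d(g) = √(g + g)/2 = √(2*g)/2 = (√2*√g)/2 = √2*√g/2)
w(W) = W*√2/2 (w(W) = (√2*√W/2)*√W = W*√2/2)
w(-5)*m(P) - 45 = ((½)*(-5)*√2)*1 - 45 = -5*√2/2*1 - 45 = -5*√2/2 - 45 = -45 - 5*√2/2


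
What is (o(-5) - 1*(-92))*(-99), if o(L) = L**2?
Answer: -11583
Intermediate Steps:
(o(-5) - 1*(-92))*(-99) = ((-5)**2 - 1*(-92))*(-99) = (25 + 92)*(-99) = 117*(-99) = -11583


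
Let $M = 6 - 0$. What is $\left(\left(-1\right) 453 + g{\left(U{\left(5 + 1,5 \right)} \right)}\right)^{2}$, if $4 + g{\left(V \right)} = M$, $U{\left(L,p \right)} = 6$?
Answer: $203401$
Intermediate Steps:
$M = 6$ ($M = 6 + 0 = 6$)
$g{\left(V \right)} = 2$ ($g{\left(V \right)} = -4 + 6 = 2$)
$\left(\left(-1\right) 453 + g{\left(U{\left(5 + 1,5 \right)} \right)}\right)^{2} = \left(\left(-1\right) 453 + 2\right)^{2} = \left(-453 + 2\right)^{2} = \left(-451\right)^{2} = 203401$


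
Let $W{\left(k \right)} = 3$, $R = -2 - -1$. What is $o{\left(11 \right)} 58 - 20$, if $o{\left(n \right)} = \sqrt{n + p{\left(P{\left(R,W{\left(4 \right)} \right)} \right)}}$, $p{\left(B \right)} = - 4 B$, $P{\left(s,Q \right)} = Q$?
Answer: $-20 + 58 i \approx -20.0 + 58.0 i$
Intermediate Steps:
$R = -1$ ($R = -2 + 1 = -1$)
$o{\left(n \right)} = \sqrt{-12 + n}$ ($o{\left(n \right)} = \sqrt{n - 12} = \sqrt{-12 + n}$)
$o{\left(11 \right)} 58 - 20 = \sqrt{-12 + 11} \cdot 58 - 20 = \sqrt{-1} \cdot 58 - 20 = i 58 - 20 = 58 i - 20 = -20 + 58 i$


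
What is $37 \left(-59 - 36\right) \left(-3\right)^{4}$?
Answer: $-284715$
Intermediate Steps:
$37 \left(-59 - 36\right) \left(-3\right)^{4} = 37 \left(-95\right) 81 = \left(-3515\right) 81 = -284715$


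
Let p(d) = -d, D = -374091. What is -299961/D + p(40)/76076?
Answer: 100021357/124821697 ≈ 0.80131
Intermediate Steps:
-299961/D + p(40)/76076 = -299961/(-374091) - 1*40/76076 = -299961*(-1/374091) - 40*1/76076 = 99987/124697 - 10/19019 = 100021357/124821697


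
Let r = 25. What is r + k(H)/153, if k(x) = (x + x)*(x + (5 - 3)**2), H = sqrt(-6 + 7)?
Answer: 3835/153 ≈ 25.065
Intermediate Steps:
H = 1 (H = sqrt(1) = 1)
k(x) = 2*x*(4 + x) (k(x) = (2*x)*(x + 2**2) = (2*x)*(x + 4) = (2*x)*(4 + x) = 2*x*(4 + x))
r + k(H)/153 = 25 + (2*1*(4 + 1))/153 = 25 + (2*1*5)*(1/153) = 25 + 10*(1/153) = 25 + 10/153 = 3835/153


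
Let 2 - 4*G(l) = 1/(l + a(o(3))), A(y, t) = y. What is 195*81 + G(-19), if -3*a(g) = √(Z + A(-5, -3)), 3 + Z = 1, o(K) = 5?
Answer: 205720763/13024 - 3*I*√7/13024 ≈ 15796.0 - 0.00060943*I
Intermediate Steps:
Z = -2 (Z = -3 + 1 = -2)
a(g) = -I*√7/3 (a(g) = -√(-2 - 5)/3 = -I*√7/3)
G(l) = ½ - 1/(4*(l - I*√7/3))
195*81 + G(-19) = 195*81 + (-3 + 6*(-19) - 2*I*√7)/(4*(3*(-19) - I*√7)) = 15795 + (-3 - 114 - 2*I*√7)/(4*(-57 - I*√7)) = 15795 + (-117 - 2*I*√7)/(4*(-57 - I*√7))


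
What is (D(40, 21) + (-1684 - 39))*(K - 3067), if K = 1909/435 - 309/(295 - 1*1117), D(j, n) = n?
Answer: 310604668009/59595 ≈ 5.2119e+6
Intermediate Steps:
K = 567871/119190 (K = 1909*(1/435) - 309/(295 - 1117) = 1909/435 - 309/(-822) = 1909/435 - 309*(-1/822) = 1909/435 + 103/274 = 567871/119190 ≈ 4.7644)
(D(40, 21) + (-1684 - 39))*(K - 3067) = (21 + (-1684 - 39))*(567871/119190 - 3067) = (21 - 1723)*(-364987859/119190) = -1702*(-364987859/119190) = 310604668009/59595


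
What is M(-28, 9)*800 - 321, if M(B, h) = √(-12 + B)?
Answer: -321 + 1600*I*√10 ≈ -321.0 + 5059.6*I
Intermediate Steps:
M(-28, 9)*800 - 321 = √(-12 - 28)*800 - 321 = √(-40)*800 - 321 = (2*I*√10)*800 - 321 = 1600*I*√10 - 321 = -321 + 1600*I*√10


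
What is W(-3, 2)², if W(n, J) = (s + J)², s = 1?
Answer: 81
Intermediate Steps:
W(n, J) = (1 + J)²
W(-3, 2)² = ((1 + 2)²)² = (3²)² = 9² = 81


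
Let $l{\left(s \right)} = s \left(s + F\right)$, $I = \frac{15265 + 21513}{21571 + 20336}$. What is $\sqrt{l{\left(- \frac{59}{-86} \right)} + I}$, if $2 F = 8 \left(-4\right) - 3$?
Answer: $\frac{i \sqrt{138429034154970}}{3604002} \approx 3.2646 i$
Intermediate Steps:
$F = - \frac{35}{2}$ ($F = \frac{8 \left(-4\right) - 3}{2} = \frac{-32 - 3}{2} = \frac{1}{2} \left(-35\right) = - \frac{35}{2} \approx -17.5$)
$I = \frac{36778}{41907} \approx 0.87761$
$l{\left(s \right)} = s \left(- \frac{35}{2} + s\right)$ ($l{\left(s \right)} = s \left(s - \frac{35}{2}\right) = s \left(- \frac{35}{2} + s\right)$)
$\sqrt{l{\left(- \frac{59}{-86} \right)} + I} = \sqrt{\frac{- \frac{59}{-86} \left(-35 + 2 \left(- \frac{59}{-86}\right)\right)}{2} + \frac{36778}{41907}} = \sqrt{\frac{\left(-59\right) \left(- \frac{1}{86}\right) \left(-35 + 2 \left(\left(-59\right) \left(- \frac{1}{86}\right)\right)\right)}{2} + \frac{36778}{41907}} = \sqrt{\frac{1}{2} \cdot \frac{59}{86} \left(-35 + 2 \cdot \frac{59}{86}\right) + \frac{36778}{41907}} = \sqrt{\frac{1}{2} \cdot \frac{59}{86} \left(-35 + \frac{59}{43}\right) + \frac{36778}{41907}} = \sqrt{\frac{1}{2} \cdot \frac{59}{86} \left(- \frac{1446}{43}\right) + \frac{36778}{41907}} = \sqrt{- \frac{42657}{3698} + \frac{36778}{41907}} = \sqrt{- \frac{1651621855}{154972086}} = \frac{i \sqrt{138429034154970}}{3604002}$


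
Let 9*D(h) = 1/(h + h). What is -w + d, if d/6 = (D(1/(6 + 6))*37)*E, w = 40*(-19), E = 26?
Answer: 4608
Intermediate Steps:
w = -760
D(h) = 1/(18*h) (D(h) = 1/(9*(h + h)) = 1/(9*((2*h))) = (1/(2*h))/9 = 1/(18*h))
d = 3848 (d = 6*(((1/(18*(1/(6 + 6))))*37)*26) = 6*(((1/(18*(1/12)))*37)*26) = 6*((((1/18)*12)*37)*26) = 6*(((2/3)*37)*26) = 6*((74/3)*26) = 6*(1924/3) = 3848)
-w + d = -1*(-760) + 3848 = 760 + 3848 = 4608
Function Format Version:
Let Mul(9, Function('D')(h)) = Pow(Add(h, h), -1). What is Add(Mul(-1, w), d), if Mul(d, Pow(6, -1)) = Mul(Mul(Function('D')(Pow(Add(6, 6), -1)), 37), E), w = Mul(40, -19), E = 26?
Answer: 4608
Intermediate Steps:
w = -760
Function('D')(h) = Mul(Rational(1, 18), Pow(h, -1)) (Function('D')(h) = Mul(Rational(1, 9), Pow(Add(h, h), -1)) = Mul(Rational(1, 9), Pow(Mul(2, h), -1)) = Mul(Rational(1, 9), Mul(Rational(1, 2), Pow(h, -1))) = Mul(Rational(1, 18), Pow(h, -1)))
d = 3848 (d = Mul(6, Mul(Mul(Mul(Rational(1, 18), Pow(Pow(Add(6, 6), -1), -1)), 37), 26)) = Mul(6, Mul(Mul(Mul(Rational(1, 18), Pow(Pow(12, -1), -1)), 37), 26)) = Mul(6, Mul(Mul(Mul(Rational(1, 18), Pow(Rational(1, 12), -1)), 37), 26)) = Mul(6, Mul(Mul(Mul(Rational(1, 18), 12), 37), 26)) = Mul(6, Mul(Mul(Rational(2, 3), 37), 26)) = Mul(6, Mul(Rational(74, 3), 26)) = Mul(6, Rational(1924, 3)) = 3848)
Add(Mul(-1, w), d) = Add(Mul(-1, -760), 3848) = Add(760, 3848) = 4608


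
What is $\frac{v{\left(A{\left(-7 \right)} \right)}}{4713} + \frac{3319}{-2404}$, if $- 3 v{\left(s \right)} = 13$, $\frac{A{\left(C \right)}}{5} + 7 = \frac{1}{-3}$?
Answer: $- \frac{46958593}{33990156} \approx -1.3815$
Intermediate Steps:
$A{\left(C \right)} = - \frac{110}{3}$ ($A{\left(C \right)} = -35 + \frac{5}{-3} = -35 + 5 \left(- \frac{1}{3}\right) = -35 - \frac{5}{3} = - \frac{110}{3}$)
$v{\left(s \right)} = - \frac{13}{3}$ ($v{\left(s \right)} = \left(- \frac{1}{3}\right) 13 = - \frac{13}{3}$)
$\frac{v{\left(A{\left(-7 \right)} \right)}}{4713} + \frac{3319}{-2404} = - \frac{13}{3 \cdot 4713} + \frac{3319}{-2404} = \left(- \frac{13}{3}\right) \frac{1}{4713} + 3319 \left(- \frac{1}{2404}\right) = - \frac{13}{14139} - \frac{3319}{2404} = - \frac{46958593}{33990156}$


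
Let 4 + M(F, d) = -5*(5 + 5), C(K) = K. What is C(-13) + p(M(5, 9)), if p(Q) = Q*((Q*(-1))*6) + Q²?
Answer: -14593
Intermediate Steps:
M(F, d) = -54 (M(F, d) = -4 - 5*(5 + 5) = -4 - 5*10 = -4 - 50 = -54)
p(Q) = -5*Q² (p(Q) = Q*(-Q*6) + Q² = Q*(-6*Q) + Q² = -6*Q² + Q² = -5*Q²)
C(-13) + p(M(5, 9)) = -13 - 5*(-54)² = -13 - 5*2916 = -13 - 14580 = -14593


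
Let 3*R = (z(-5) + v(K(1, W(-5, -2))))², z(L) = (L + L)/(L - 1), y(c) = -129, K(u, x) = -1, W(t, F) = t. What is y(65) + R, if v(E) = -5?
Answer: -3383/27 ≈ -125.30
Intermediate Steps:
z(L) = 2*L/(-1 + L) (z(L) = (2*L)/(-1 + L) = 2*L/(-1 + L))
R = 100/27 (R = (2*(-5)/(-1 - 5) - 5)²/3 = (2*(-5)/(-6) - 5)²/3 = (2*(-5)*(-⅙) - 5)²/3 = (5/3 - 5)²/3 = (-10/3)²/3 = (⅓)*(100/9) = 100/27 ≈ 3.7037)
y(65) + R = -129 + 100/27 = -3383/27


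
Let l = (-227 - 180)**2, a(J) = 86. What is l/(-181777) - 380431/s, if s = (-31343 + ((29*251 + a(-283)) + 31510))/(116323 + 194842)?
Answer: -21518183023496623/1369144364 ≈ -1.5717e+7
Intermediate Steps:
l = 165649 (l = (-407)**2 = 165649)
s = 7532/311165 (s = (-31343 + ((29*251 + 86) + 31510))/(116323 + 194842) = (-31343 + ((7279 + 86) + 31510))/311165 = (-31343 + (7365 + 31510))*(1/311165) = (-31343 + 38875)*(1/311165) = 7532*(1/311165) = 7532/311165 ≈ 0.024206)
l/(-181777) - 380431/s = 165649/(-181777) - 380431/7532/311165 = 165649*(-1/181777) - 380431*311165/7532 = -165649/181777 - 118376812115/7532 = -21518183023496623/1369144364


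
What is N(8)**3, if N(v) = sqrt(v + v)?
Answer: 64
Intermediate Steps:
N(v) = sqrt(2)*sqrt(v) (N(v) = sqrt(2*v) = sqrt(2)*sqrt(v))
N(8)**3 = (sqrt(2)*sqrt(8))**3 = (sqrt(2)*(2*sqrt(2)))**3 = 4**3 = 64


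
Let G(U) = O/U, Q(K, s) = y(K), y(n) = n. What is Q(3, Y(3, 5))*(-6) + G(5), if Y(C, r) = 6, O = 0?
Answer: -18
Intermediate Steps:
Q(K, s) = K
G(U) = 0 (G(U) = 0/U = 0)
Q(3, Y(3, 5))*(-6) + G(5) = 3*(-6) + 0 = -18 + 0 = -18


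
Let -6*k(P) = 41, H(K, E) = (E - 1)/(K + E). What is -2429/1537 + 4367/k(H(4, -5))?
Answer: -40372063/63017 ≈ -640.65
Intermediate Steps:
H(K, E) = (-1 + E)/(E + K)
k(P) = -41/6 (k(P) = -⅙*41 = -41/6)
-2429/1537 + 4367/k(H(4, -5)) = -2429/1537 + 4367/(-41/6) = -2429*1/1537 + 4367*(-6/41) = -2429/1537 - 26202/41 = -40372063/63017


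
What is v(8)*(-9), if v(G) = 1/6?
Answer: -3/2 ≈ -1.5000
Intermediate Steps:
v(G) = ⅙
v(8)*(-9) = (⅙)*(-9) = -3/2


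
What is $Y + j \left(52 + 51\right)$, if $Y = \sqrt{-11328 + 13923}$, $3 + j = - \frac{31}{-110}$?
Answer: $- \frac{30797}{110} + \sqrt{2595} \approx -229.03$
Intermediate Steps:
$j = - \frac{299}{110}$ ($j = -3 - \frac{31}{-110} = -3 - - \frac{31}{110} = -3 + \frac{31}{110} = - \frac{299}{110} \approx -2.7182$)
$Y = \sqrt{2595} \approx 50.941$
$Y + j \left(52 + 51\right) = \sqrt{2595} - \frac{299 \left(52 + 51\right)}{110} = \sqrt{2595} - \frac{30797}{110} = - \frac{30797}{110} + \sqrt{2595}$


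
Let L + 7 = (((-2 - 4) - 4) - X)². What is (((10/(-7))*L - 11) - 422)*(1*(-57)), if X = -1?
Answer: 214947/7 ≈ 30707.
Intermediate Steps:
L = 74 (L = -7 + (((-2 - 4) - 4) - 1*(-1))² = -7 + ((-6 - 4) + 1)² = -7 + (-10 + 1)² = -7 + (-9)² = -7 + 81 = 74)
(((10/(-7))*L - 11) - 422)*(1*(-57)) = (((10/(-7))*74 - 11) - 422)*(1*(-57)) = (((10*(-⅐))*74 - 11) - 422)*(-57) = ((-10/7*74 - 11) - 422)*(-57) = ((-740/7 - 11) - 422)*(-57) = (-817/7 - 422)*(-57) = -3771/7*(-57) = 214947/7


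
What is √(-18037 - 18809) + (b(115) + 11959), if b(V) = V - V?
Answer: 11959 + 3*I*√4094 ≈ 11959.0 + 191.95*I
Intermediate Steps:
b(V) = 0
√(-18037 - 18809) + (b(115) + 11959) = √(-18037 - 18809) + (0 + 11959) = √(-36846) + 11959 = 3*I*√4094 + 11959 = 11959 + 3*I*√4094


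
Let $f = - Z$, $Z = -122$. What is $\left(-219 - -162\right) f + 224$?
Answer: $-6730$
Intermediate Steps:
$f = 122$ ($f = \left(-1\right) \left(-122\right) = 122$)
$\left(-219 - -162\right) f + 224 = \left(-219 - -162\right) 122 + 224 = \left(-219 + 162\right) 122 + 224 = \left(-57\right) 122 + 224 = -6954 + 224 = -6730$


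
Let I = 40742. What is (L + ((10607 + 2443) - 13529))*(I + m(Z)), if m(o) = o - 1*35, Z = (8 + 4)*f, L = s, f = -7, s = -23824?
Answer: -987260769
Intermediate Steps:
L = -23824
Z = -84 (Z = (8 + 4)*(-7) = 12*(-7) = -84)
m(o) = -35 + o (m(o) = o - 35 = -35 + o)
(L + ((10607 + 2443) - 13529))*(I + m(Z)) = (-23824 + ((10607 + 2443) - 13529))*(40742 + (-35 - 84)) = (-23824 + (13050 - 13529))*(40742 - 119) = (-23824 - 479)*40623 = -24303*40623 = -987260769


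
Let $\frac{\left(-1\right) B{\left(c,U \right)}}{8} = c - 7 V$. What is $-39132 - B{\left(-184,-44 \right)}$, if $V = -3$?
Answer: $-40436$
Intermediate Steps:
$B{\left(c,U \right)} = -168 - 8 c$ ($B{\left(c,U \right)} = - 8 \left(c - -21\right) = - 8 \left(c + 21\right) = - 8 \left(21 + c\right) = -168 - 8 c$)
$-39132 - B{\left(-184,-44 \right)} = -39132 - \left(-168 - -1472\right) = -39132 - \left(-168 + 1472\right) = -39132 - 1304 = -40436$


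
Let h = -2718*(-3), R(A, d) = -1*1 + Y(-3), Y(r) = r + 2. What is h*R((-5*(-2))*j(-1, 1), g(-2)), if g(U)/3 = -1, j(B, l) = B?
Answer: -16308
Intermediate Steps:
Y(r) = 2 + r
g(U) = -3 (g(U) = 3*(-1) = -3)
R(A, d) = -2 (R(A, d) = -1*1 + (2 - 3) = -1 - 1 = -2)
h = 8154
h*R((-5*(-2))*j(-1, 1), g(-2)) = 8154*(-2) = -16308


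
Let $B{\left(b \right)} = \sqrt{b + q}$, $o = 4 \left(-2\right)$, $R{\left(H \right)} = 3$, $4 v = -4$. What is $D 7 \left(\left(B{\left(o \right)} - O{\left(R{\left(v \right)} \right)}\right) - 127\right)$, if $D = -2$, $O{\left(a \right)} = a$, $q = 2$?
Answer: $1820 - 14 i \sqrt{6} \approx 1820.0 - 34.293 i$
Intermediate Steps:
$v = -1$ ($v = \frac{1}{4} \left(-4\right) = -1$)
$o = -8$
$B{\left(b \right)} = \sqrt{2 + b}$ ($B{\left(b \right)} = \sqrt{b + 2} = \sqrt{2 + b}$)
$D 7 \left(\left(B{\left(o \right)} - O{\left(R{\left(v \right)} \right)}\right) - 127\right) = \left(-2\right) 7 \left(\left(\sqrt{2 - 8} - 3\right) - 127\right) = - 14 \left(\left(\sqrt{-6} - 3\right) - 127\right) = - 14 \left(\left(i \sqrt{6} - 3\right) - 127\right) = - 14 \left(\left(-3 + i \sqrt{6}\right) - 127\right) = - 14 \left(-130 + i \sqrt{6}\right) = 1820 - 14 i \sqrt{6}$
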